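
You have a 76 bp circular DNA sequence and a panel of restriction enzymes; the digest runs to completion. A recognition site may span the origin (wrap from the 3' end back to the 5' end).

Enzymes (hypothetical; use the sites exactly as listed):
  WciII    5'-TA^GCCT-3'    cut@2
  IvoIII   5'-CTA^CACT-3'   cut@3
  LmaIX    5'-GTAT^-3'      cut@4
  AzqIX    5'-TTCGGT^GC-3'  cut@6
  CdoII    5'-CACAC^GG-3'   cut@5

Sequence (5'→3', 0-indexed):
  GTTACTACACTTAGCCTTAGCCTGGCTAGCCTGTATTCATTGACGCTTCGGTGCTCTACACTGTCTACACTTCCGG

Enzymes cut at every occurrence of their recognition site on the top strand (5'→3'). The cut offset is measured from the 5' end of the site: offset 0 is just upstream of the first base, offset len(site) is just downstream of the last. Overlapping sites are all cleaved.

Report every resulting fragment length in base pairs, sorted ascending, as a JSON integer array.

[6,6,6,8,9,9,16,16]

Per-enzyme occurrences:
  WciII TAGCCT/2: at [11, 17, 26] ⇒ [13, 19, 28]
  IvoIII CTACACT/3: at [4, 55, 64] ⇒ [7, 58, 67]
  LmaIX GTAT/4: at [32] ⇒ [36]
  AzqIX TTCGGTGC/6: at [46] ⇒ [52]
  CdoII (CACACGG, off=5): no sites

All cut coordinates (distinct, sorted): [7, 13, 19, 28, 36, 52, 58, 67]

Fragments:
  7→13: 6 bp
  13→19: 6 bp
  19→28: 9 bp
  28→36: 8 bp
  36→52: 16 bp
  52→58: 6 bp
  58→67: 9 bp
  67→7 (wrap): 76-67+7 = 16 bp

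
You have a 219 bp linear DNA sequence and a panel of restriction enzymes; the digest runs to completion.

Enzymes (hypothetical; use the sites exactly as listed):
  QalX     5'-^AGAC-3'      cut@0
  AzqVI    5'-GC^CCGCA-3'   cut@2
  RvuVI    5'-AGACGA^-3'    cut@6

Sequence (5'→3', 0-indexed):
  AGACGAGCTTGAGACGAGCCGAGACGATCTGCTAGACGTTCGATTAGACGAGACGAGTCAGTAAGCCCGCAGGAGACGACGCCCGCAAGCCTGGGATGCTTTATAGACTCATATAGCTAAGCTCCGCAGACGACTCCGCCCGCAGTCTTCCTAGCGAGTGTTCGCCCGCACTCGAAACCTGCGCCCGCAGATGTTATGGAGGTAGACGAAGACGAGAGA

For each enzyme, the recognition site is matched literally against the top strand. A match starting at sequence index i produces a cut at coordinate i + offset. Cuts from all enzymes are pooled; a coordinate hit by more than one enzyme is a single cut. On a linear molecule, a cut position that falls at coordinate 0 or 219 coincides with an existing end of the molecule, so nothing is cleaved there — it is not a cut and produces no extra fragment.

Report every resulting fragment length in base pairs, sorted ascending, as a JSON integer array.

Per-enzyme occurrences:
  QalX AGAC/0: at [0, 11, 21, 33, 45, 50, 73, 104, 127, 203, 209] ⇒ [11, 21, 33, 45, 50, 73, 104, 127, 203, 209] (position 0 is a terminus of the linear molecule — no cut)
  AzqVI GCCCGCA/2: at [64, 80, 137, 163, 182] ⇒ [66, 82, 139, 165, 184]
  RvuVI AGACGA/6: at [0, 11, 21, 45, 50, 73, 127, 203, 209] ⇒ [6, 17, 27, 51, 56, 79, 133, 209, 215]

Pooled cuts: [6, 11, 17, 21, 27, 33, 45, 50, 51, 56, 66, 73, 79, 82, 104, 127, 133, 139, 165, 184, 203, 209, 215]

Fragments:
  [0,6): 6 bp
  [6,11): 5 bp
  [11,17): 6 bp
  [17,21): 4 bp
  [21,27): 6 bp
  [27,33): 6 bp
  [33,45): 12 bp
  [45,50): 5 bp
  [50,51): 1 bp
  [51,56): 5 bp
  [56,66): 10 bp
  [66,73): 7 bp
  [73,79): 6 bp
  [79,82): 3 bp
  [82,104): 22 bp
  [104,127): 23 bp
  [127,133): 6 bp
  [133,139): 6 bp
  [139,165): 26 bp
  [165,184): 19 bp
  [184,203): 19 bp
  [203,209): 6 bp
  [209,215): 6 bp
  [215,219): 4 bp

[1,3,4,4,5,5,5,6,6,6,6,6,6,6,6,6,7,10,12,19,19,22,23,26]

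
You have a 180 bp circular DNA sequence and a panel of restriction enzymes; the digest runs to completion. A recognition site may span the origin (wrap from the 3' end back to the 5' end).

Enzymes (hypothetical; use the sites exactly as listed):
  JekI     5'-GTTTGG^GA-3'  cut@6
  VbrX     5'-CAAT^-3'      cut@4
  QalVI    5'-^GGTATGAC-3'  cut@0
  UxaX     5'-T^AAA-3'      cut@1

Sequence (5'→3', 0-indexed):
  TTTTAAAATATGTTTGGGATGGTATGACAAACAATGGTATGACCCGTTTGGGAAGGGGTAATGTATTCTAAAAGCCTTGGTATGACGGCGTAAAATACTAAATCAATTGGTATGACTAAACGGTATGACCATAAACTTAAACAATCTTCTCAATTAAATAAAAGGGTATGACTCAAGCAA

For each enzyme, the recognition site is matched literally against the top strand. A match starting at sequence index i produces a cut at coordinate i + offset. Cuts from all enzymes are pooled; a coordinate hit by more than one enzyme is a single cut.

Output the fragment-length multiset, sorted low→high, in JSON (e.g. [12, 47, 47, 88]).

[1,1,3,3,4,4,5,6,7,8,8,9,9,9,11,13,13,15,16,17,18]

Site scan:
  JekI (GTTTGGGA, off=6): starts [11, 45] → cuts [17, 51]
  VbrX (CAAT, off=4): starts [31, 103, 141, 150, 177] → cuts [1, 35, 107, 145, 154]
  QalVI (GGTATGAC, off=0): starts [20, 35, 78, 108, 121, 164] → cuts [20, 35, 78, 108, 121, 164]
  UxaX (TAAA, off=1): starts [3, 68, 90, 98, 116, 131, 137, 154, 158] → cuts [4, 69, 91, 99, 117, 132, 138, 155, 159]

Pooled cuts: [1, 4, 17, 20, 35, 51, 69, 78, 91, 99, 107, 108, 117, 121, 132, 138, 145, 154, 155, 159, 164]

Fragments:
  1→4: 3 bp
  4→17: 13 bp
  17→20: 3 bp
  20→35: 15 bp
  35→51: 16 bp
  51→69: 18 bp
  69→78: 9 bp
  78→91: 13 bp
  91→99: 8 bp
  99→107: 8 bp
  107→108: 1 bp
  108→117: 9 bp
  117→121: 4 bp
  121→132: 11 bp
  132→138: 6 bp
  138→145: 7 bp
  145→154: 9 bp
  154→155: 1 bp
  155→159: 4 bp
  159→164: 5 bp
  164→1 (wrap): 180-164+1 = 17 bp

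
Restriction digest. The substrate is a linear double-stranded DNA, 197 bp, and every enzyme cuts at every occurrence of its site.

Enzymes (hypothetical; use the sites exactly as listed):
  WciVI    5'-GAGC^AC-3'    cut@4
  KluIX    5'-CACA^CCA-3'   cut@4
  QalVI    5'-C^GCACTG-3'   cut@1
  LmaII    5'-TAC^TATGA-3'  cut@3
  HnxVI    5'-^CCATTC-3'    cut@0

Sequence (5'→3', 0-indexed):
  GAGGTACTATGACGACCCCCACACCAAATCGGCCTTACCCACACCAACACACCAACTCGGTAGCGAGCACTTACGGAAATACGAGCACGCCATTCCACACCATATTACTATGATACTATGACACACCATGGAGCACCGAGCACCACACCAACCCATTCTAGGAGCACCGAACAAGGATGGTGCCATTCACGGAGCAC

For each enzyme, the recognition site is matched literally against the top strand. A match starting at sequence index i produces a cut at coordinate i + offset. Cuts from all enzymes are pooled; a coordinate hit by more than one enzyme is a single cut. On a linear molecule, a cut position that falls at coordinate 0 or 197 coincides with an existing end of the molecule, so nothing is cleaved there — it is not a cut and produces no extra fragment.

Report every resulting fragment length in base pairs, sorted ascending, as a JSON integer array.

[2,3,5,6,7,7,8,8,9,9,9,10,13,13,16,17,17,18,20]

Site scan:
  WciVI (GAGCAC, off=4): starts [64, 82, 130, 137, 161, 191] → cuts [68, 86, 134, 141, 165, 195]
  KluIX (CACACCA, off=4): starts [19, 39, 47, 95, 121, 143] → cuts [23, 43, 51, 99, 125, 147]
  QalVI (CGCACTG, off=1): no sites
  LmaII (TACTATGA, off=3): starts [4, 105, 113] → cuts [7, 108, 116]
  HnxVI (CCATTC, off=0): starts [89, 152, 182] → cuts [89, 152, 182]

Pooled cuts: [7, 23, 43, 51, 68, 86, 89, 99, 108, 116, 125, 134, 141, 147, 152, 165, 182, 195]

Fragment lengths:
  [0,7): 7 bp
  [7,23): 16 bp
  [23,43): 20 bp
  [43,51): 8 bp
  [51,68): 17 bp
  [68,86): 18 bp
  [86,89): 3 bp
  [89,99): 10 bp
  [99,108): 9 bp
  [108,116): 8 bp
  [116,125): 9 bp
  [125,134): 9 bp
  [134,141): 7 bp
  [141,147): 6 bp
  [147,152): 5 bp
  [152,165): 13 bp
  [165,182): 17 bp
  [182,195): 13 bp
  [195,197): 2 bp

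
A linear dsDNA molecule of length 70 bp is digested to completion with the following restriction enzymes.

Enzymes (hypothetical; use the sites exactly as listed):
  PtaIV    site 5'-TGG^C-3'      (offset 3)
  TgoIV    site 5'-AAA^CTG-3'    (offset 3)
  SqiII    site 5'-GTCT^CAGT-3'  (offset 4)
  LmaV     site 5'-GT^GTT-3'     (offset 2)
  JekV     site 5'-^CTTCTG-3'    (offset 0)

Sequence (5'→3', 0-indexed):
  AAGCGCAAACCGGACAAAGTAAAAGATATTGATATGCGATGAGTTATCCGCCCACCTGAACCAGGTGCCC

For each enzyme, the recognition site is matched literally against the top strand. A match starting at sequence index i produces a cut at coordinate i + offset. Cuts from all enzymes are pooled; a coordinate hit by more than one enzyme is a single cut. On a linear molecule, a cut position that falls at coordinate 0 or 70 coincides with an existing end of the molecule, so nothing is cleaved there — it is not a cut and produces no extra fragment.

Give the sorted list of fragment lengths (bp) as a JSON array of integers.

[70]

Per-enzyme occurrences:
  PtaIV (TGGC, off=3): no sites
  TgoIV (AAACTG, off=3): no sites
  SqiII (GTCTCAGT, off=4): no sites
  LmaV (GTGTT, off=2): no sites
  JekV (CTTCTG, off=0): no sites

Pooled cuts: ∅

Fragments:
  no cuts → one linear fragment of 70 bp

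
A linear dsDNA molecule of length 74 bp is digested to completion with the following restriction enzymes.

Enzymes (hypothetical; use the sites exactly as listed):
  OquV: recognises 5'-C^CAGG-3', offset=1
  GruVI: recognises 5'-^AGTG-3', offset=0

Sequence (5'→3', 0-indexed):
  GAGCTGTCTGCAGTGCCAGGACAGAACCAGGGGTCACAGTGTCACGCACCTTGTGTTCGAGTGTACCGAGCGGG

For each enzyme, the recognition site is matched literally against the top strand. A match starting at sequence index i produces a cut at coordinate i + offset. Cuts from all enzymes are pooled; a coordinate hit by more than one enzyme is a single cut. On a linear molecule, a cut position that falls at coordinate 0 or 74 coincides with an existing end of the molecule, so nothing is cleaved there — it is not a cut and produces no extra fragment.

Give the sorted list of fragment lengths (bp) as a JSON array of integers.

[5,10,11,11,15,22]

Per-enzyme occurrences:
  OquV CCAGG/1: at [15, 26] ⇒ [16, 27]
  GruVI AGTG/0: at [11, 37, 59] ⇒ [11, 37, 59]

All cut coordinates (distinct, sorted): [11, 16, 27, 37, 59]

Fragments:
  [0,11): 11 bp
  [11,16): 5 bp
  [16,27): 11 bp
  [27,37): 10 bp
  [37,59): 22 bp
  [59,74): 15 bp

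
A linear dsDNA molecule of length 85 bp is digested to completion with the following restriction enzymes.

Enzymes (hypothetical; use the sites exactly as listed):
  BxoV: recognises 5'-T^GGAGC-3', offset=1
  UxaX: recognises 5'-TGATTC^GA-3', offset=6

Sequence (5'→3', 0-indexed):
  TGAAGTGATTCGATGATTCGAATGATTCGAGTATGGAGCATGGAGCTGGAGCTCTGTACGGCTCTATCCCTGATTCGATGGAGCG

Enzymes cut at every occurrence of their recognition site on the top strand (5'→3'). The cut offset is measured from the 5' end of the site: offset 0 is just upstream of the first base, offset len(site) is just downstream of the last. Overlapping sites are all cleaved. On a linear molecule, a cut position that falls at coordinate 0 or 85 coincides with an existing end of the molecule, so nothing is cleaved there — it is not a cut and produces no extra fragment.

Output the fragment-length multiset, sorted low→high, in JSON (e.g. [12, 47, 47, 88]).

Per-enzyme occurrences:
  BxoV (TGGAGC, off=1): starts [33, 40, 46, 78] → cuts [34, 41, 47, 79]
  UxaX (TGATTCGA, off=6): starts [5, 13, 22, 70] → cuts [11, 19, 28, 76]

All cut coordinates (distinct, sorted): [11, 19, 28, 34, 41, 47, 76, 79]

Fragment lengths:
  [0,11): 11 bp
  [11,19): 8 bp
  [19,28): 9 bp
  [28,34): 6 bp
  [34,41): 7 bp
  [41,47): 6 bp
  [47,76): 29 bp
  [76,79): 3 bp
  [79,85): 6 bp

[3,6,6,6,7,8,9,11,29]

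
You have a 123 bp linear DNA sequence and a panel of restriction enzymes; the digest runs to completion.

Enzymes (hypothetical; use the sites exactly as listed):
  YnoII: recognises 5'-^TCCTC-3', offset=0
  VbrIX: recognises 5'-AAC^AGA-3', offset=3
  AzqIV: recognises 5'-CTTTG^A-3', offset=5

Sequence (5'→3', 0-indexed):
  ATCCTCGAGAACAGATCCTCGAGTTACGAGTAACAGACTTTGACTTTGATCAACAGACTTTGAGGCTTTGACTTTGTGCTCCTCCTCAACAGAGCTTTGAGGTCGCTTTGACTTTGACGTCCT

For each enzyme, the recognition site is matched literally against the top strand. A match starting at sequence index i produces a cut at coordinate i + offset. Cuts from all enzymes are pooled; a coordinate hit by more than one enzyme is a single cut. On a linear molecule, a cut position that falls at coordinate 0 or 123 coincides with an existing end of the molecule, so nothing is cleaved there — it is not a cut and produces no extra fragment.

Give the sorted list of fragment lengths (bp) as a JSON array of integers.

Site scan:
  YnoII TCCTC/0: at [1, 15, 79, 82] ⇒ [1, 15, 79, 82]
  VbrIX AACAGA/3: at [9, 31, 51, 87] ⇒ [12, 34, 54, 90]
  AzqIV CTTTGA/5: at [37, 43, 57, 65, 94, 105, 111] ⇒ [42, 48, 62, 70, 99, 110, 116]

All cut coordinates (distinct, sorted): [1, 12, 15, 34, 42, 48, 54, 62, 70, 79, 82, 90, 99, 110, 116]

Fragment lengths:
  [0,1): 1 bp
  [1,12): 11 bp
  [12,15): 3 bp
  [15,34): 19 bp
  [34,42): 8 bp
  [42,48): 6 bp
  [48,54): 6 bp
  [54,62): 8 bp
  [62,70): 8 bp
  [70,79): 9 bp
  [79,82): 3 bp
  [82,90): 8 bp
  [90,99): 9 bp
  [99,110): 11 bp
  [110,116): 6 bp
  [116,123): 7 bp

[1,3,3,6,6,6,7,8,8,8,8,9,9,11,11,19]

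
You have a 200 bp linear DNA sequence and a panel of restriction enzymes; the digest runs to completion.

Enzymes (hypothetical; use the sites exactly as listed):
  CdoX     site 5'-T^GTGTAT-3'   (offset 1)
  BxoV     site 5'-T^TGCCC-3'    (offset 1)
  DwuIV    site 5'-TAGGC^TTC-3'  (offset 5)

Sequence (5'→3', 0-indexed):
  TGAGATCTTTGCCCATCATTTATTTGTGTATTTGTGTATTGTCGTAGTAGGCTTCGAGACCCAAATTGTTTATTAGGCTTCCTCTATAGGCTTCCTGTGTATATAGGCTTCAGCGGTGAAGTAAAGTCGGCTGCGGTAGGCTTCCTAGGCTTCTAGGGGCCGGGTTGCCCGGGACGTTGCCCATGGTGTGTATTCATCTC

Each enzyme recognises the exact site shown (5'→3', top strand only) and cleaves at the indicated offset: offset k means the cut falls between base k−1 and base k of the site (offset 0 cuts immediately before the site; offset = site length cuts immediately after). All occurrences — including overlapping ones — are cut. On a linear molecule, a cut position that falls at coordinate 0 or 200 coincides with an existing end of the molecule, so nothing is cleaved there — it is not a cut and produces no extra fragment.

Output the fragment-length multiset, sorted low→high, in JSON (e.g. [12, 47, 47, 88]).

[5,8,9,9,10,12,12,13,13,15,16,19,26,33]

Scan for sites:
  CdoX (TGTGTAT, off=1): starts [24, 32, 95, 186] → cuts [25, 33, 96, 187]
  BxoV (TTGCCC, off=1): starts [8, 164, 176] → cuts [9, 165, 177]
  DwuIV (TAGGCTTC, off=5): starts [47, 73, 86, 103, 136, 145] → cuts [52, 78, 91, 108, 141, 150]

All cut coordinates (distinct, sorted): [9, 25, 33, 52, 78, 91, 96, 108, 141, 150, 165, 177, 187]

Fragments:
  [0,9): 9 bp
  [9,25): 16 bp
  [25,33): 8 bp
  [33,52): 19 bp
  [52,78): 26 bp
  [78,91): 13 bp
  [91,96): 5 bp
  [96,108): 12 bp
  [108,141): 33 bp
  [141,150): 9 bp
  [150,165): 15 bp
  [165,177): 12 bp
  [177,187): 10 bp
  [187,200): 13 bp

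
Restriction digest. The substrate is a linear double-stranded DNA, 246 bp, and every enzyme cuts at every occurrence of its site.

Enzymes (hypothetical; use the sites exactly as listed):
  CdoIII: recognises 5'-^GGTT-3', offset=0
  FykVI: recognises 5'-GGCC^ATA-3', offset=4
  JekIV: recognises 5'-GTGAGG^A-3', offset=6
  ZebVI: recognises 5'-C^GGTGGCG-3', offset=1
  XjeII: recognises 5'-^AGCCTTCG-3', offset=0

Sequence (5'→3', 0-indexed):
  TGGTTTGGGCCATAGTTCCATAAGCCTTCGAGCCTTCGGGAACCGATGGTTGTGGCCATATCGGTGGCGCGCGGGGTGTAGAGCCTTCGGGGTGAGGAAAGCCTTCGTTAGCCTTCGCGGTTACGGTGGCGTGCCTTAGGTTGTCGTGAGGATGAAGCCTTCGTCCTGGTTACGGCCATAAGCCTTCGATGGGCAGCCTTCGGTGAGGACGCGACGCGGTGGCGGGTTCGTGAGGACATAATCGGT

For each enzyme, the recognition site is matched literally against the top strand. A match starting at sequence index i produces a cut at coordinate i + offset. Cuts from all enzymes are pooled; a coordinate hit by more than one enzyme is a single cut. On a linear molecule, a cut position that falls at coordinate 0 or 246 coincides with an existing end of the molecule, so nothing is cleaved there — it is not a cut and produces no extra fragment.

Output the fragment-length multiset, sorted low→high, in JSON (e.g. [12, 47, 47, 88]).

Per-enzyme occurrences:
  CdoIII GGTT/0: at [1, 47, 118, 138, 167, 224] ⇒ [1, 47, 118, 138, 167, 224]
  FykVI GGCCATA/4: at [7, 53, 173] ⇒ [11, 57, 177]
  JekIV GTGAGGA/6: at [91, 145, 202, 229] ⇒ [97, 151, 208, 235]
  ZebVI CGGTGGCG/1: at [61, 123, 216] ⇒ [62, 124, 217]
  XjeII AGCCTTCG/0: at [22, 30, 81, 99, 109, 155, 180, 194] ⇒ [22, 30, 81, 99, 109, 155, 180, 194]

Pooled cuts: [1, 11, 22, 30, 47, 57, 62, 81, 97, 99, 109, 118, 124, 138, 151, 155, 167, 177, 180, 194, 208, 217, 224, 235]

Fragments:
  [0,1): 1 bp
  [1,11): 10 bp
  [11,22): 11 bp
  [22,30): 8 bp
  [30,47): 17 bp
  [47,57): 10 bp
  [57,62): 5 bp
  [62,81): 19 bp
  [81,97): 16 bp
  [97,99): 2 bp
  [99,109): 10 bp
  [109,118): 9 bp
  [118,124): 6 bp
  [124,138): 14 bp
  [138,151): 13 bp
  [151,155): 4 bp
  [155,167): 12 bp
  [167,177): 10 bp
  [177,180): 3 bp
  [180,194): 14 bp
  [194,208): 14 bp
  [208,217): 9 bp
  [217,224): 7 bp
  [224,235): 11 bp
  [235,246): 11 bp

[1,2,3,4,5,6,7,8,9,9,10,10,10,10,11,11,11,12,13,14,14,14,16,17,19]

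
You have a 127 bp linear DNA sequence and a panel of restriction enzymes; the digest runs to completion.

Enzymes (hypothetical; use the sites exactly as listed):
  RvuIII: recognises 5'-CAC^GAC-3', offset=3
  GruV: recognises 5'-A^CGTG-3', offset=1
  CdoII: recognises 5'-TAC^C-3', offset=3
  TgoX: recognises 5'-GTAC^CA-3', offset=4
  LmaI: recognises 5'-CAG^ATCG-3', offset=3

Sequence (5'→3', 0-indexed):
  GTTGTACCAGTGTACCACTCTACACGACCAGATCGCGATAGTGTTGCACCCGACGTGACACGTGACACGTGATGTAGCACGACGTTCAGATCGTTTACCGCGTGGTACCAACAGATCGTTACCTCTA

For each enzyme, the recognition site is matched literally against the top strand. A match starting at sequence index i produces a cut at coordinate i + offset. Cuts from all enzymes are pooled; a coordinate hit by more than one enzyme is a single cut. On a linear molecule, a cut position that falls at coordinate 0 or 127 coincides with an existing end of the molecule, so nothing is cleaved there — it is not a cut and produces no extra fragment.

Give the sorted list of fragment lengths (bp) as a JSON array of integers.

[5,6,6,7,7,7,8,8,9,9,10,10,13,22]

Site scan:
  RvuIII CACGAC/3: at [22, 77] ⇒ [25, 80]
  GruV ACGTG/1: at [52, 59, 66] ⇒ [53, 60, 67]
  CdoII TACC/3: at [4, 12, 95, 105, 119] ⇒ [7, 15, 98, 108, 122]
  TgoX GTACCA/4: at [3, 11, 104] ⇒ [7, 15, 108]
  LmaI CAGATCG/3: at [28, 86, 111] ⇒ [31, 89, 114]

Pooled cuts: [7, 15, 25, 31, 53, 60, 67, 80, 89, 98, 108, 114, 122]

Fragment lengths:
  [0,7): 7 bp
  [7,15): 8 bp
  [15,25): 10 bp
  [25,31): 6 bp
  [31,53): 22 bp
  [53,60): 7 bp
  [60,67): 7 bp
  [67,80): 13 bp
  [80,89): 9 bp
  [89,98): 9 bp
  [98,108): 10 bp
  [108,114): 6 bp
  [114,122): 8 bp
  [122,127): 5 bp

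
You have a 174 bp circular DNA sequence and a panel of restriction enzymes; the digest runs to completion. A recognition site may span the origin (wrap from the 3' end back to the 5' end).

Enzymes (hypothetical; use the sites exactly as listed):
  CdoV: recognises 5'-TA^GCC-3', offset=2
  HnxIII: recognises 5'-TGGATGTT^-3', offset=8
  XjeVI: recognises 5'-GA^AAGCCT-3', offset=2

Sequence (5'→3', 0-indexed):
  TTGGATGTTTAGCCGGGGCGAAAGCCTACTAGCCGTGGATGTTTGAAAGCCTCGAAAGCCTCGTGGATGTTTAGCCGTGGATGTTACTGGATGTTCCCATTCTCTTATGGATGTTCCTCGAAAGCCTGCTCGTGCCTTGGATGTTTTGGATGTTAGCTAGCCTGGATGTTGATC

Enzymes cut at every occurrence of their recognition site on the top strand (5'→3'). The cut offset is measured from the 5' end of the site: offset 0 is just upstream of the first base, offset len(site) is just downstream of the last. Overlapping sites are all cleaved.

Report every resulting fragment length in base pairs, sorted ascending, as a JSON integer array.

[2,2,3,5,6,9,9,10,10,10,11,12,12,13,16,20,24]

Site scan:
  CdoV (TAGCC, off=2): starts [9, 29, 71, 157] → cuts [11, 31, 73, 159]
  HnxIII (TGGATGTT, off=8): starts [1, 35, 63, 77, 87, 107, 137, 146, 162] → cuts [9, 43, 71, 85, 95, 115, 145, 154, 170]
  XjeVI (GAAAGCCT, off=2): starts [19, 44, 53, 119] → cuts [21, 46, 55, 121]

Pooled cuts: [9, 11, 21, 31, 43, 46, 55, 71, 73, 85, 95, 115, 121, 145, 154, 159, 170]

Fragments:
  9→11: 2 bp
  11→21: 10 bp
  21→31: 10 bp
  31→43: 12 bp
  43→46: 3 bp
  46→55: 9 bp
  55→71: 16 bp
  71→73: 2 bp
  73→85: 12 bp
  85→95: 10 bp
  95→115: 20 bp
  115→121: 6 bp
  121→145: 24 bp
  145→154: 9 bp
  154→159: 5 bp
  159→170: 11 bp
  170→9 (wrap): 174-170+9 = 13 bp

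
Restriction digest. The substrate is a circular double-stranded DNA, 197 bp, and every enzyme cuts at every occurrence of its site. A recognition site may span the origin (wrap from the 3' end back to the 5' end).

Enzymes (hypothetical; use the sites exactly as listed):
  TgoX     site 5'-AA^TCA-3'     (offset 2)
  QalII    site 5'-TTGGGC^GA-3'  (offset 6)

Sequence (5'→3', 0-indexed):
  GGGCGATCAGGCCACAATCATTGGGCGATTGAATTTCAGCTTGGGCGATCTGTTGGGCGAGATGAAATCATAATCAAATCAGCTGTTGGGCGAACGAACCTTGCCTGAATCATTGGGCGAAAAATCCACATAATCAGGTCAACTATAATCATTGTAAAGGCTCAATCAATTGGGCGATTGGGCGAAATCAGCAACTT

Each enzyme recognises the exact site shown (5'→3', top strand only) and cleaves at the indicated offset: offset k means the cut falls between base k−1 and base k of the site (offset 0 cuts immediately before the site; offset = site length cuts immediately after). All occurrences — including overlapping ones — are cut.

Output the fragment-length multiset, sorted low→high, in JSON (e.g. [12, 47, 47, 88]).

Site scan:
  TgoX AATCA/2: at [15, 65, 71, 76, 107, 131, 146, 163, 185] ⇒ [17, 67, 73, 78, 109, 133, 148, 165, 187]
  QalII TTGGGCGA/6: at [20, 40, 52, 85, 112, 169, 177, 195] ⇒ [4, 26, 46, 58, 91, 118, 175, 183]

Pooled cuts: [4, 17, 26, 46, 58, 67, 73, 78, 91, 109, 118, 133, 148, 165, 175, 183, 187]

Fragments:
  4→17: 13 bp
  17→26: 9 bp
  26→46: 20 bp
  46→58: 12 bp
  58→67: 9 bp
  67→73: 6 bp
  73→78: 5 bp
  78→91: 13 bp
  91→109: 18 bp
  109→118: 9 bp
  118→133: 15 bp
  133→148: 15 bp
  148→165: 17 bp
  165→175: 10 bp
  175→183: 8 bp
  183→187: 4 bp
  187→4 (wrap): 197-187+4 = 14 bp

[4,5,6,8,9,9,9,10,12,13,13,14,15,15,17,18,20]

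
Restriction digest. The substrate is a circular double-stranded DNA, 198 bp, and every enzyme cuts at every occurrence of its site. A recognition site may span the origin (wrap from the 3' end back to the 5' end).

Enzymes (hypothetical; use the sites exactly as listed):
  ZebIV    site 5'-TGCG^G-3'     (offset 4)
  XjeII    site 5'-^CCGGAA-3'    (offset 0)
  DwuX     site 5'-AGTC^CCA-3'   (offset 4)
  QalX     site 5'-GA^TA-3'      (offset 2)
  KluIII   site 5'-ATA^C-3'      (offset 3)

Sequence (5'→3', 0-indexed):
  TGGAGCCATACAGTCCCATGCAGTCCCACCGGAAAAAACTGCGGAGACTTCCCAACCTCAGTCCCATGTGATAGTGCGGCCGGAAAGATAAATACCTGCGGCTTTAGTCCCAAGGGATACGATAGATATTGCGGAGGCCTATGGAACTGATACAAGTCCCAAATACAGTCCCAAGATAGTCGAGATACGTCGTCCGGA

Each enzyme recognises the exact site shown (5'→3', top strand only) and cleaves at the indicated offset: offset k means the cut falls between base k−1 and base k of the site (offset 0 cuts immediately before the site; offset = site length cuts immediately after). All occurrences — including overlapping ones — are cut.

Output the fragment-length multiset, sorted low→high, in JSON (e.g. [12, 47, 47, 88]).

[1,2,2,2,3,3,4,5,5,6,6,6,6,7,7,7,8,8,9,9,9,10,15,17,20,21]

Per-enzyme occurrences:
  ZebIV TGCGG/4: at [39, 74, 96, 129] ⇒ [43, 78, 100, 133]
  XjeII CCGGAA/0: at [28, 79] ⇒ [28, 79]
  DwuX AGTCCCA/4: at [11, 21, 59, 105, 154, 166] ⇒ [15, 25, 63, 109, 158, 170]
  QalX GATA/2: at [69, 86, 115, 120, 124, 148, 174, 183] ⇒ [71, 88, 117, 122, 126, 150, 176, 185]
  KluIII ATAC/3: at [7, 91, 116, 149, 162, 184] ⇒ [10, 94, 119, 152, 165, 187]

Pooled cuts: [10, 15, 25, 28, 43, 63, 71, 78, 79, 88, 94, 100, 109, 117, 119, 122, 126, 133, 150, 152, 158, 165, 170, 176, 185, 187]

Fragment lengths:
  10→15: 5 bp
  15→25: 10 bp
  25→28: 3 bp
  28→43: 15 bp
  43→63: 20 bp
  63→71: 8 bp
  71→78: 7 bp
  78→79: 1 bp
  79→88: 9 bp
  88→94: 6 bp
  94→100: 6 bp
  100→109: 9 bp
  109→117: 8 bp
  117→119: 2 bp
  119→122: 3 bp
  122→126: 4 bp
  126→133: 7 bp
  133→150: 17 bp
  150→152: 2 bp
  152→158: 6 bp
  158→165: 7 bp
  165→170: 5 bp
  170→176: 6 bp
  176→185: 9 bp
  185→187: 2 bp
  187→10 (wrap): 198-187+10 = 21 bp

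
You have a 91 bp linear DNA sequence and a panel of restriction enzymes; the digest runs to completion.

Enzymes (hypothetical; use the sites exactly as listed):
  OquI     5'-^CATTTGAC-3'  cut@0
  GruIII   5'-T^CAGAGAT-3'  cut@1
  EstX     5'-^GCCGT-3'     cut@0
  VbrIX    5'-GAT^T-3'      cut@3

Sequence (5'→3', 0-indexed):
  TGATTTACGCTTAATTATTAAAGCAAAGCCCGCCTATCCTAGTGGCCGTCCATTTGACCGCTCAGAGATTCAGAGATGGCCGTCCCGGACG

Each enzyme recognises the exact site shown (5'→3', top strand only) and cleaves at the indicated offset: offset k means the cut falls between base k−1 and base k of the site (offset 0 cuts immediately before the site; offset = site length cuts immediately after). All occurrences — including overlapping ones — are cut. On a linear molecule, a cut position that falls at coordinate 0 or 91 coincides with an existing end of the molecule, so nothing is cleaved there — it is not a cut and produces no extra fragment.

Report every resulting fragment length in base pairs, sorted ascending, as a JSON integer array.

Scan for sites:
  OquI (CATTTGAC, off=0): starts [50] → cuts [50]
  GruIII (TCAGAGAT, off=1): starts [61, 69] → cuts [62, 70]
  EstX (GCCGT, off=0): starts [44, 78] → cuts [44, 78]
  VbrIX (GATT, off=3): starts [1, 66] → cuts [4, 69]

All cut coordinates (distinct, sorted): [4, 44, 50, 62, 69, 70, 78]

Fragment lengths:
  [0,4): 4 bp
  [4,44): 40 bp
  [44,50): 6 bp
  [50,62): 12 bp
  [62,69): 7 bp
  [69,70): 1 bp
  [70,78): 8 bp
  [78,91): 13 bp

[1,4,6,7,8,12,13,40]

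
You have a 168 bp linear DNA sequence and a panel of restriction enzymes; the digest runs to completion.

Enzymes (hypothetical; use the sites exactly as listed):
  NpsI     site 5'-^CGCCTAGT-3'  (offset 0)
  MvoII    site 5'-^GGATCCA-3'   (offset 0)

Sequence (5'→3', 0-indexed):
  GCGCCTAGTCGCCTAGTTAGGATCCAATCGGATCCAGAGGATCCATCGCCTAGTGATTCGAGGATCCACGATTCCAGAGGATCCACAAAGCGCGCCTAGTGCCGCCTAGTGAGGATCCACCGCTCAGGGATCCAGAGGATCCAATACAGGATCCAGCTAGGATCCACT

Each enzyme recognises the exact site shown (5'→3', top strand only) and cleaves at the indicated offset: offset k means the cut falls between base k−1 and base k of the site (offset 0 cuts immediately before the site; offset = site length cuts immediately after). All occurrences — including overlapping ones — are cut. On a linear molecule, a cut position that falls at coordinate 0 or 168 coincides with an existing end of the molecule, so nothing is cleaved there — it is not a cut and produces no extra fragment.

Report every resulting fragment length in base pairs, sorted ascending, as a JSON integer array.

Site scan:
  NpsI (CGCCTAGT, off=0): starts [1, 9, 46, 92, 102] → cuts [1, 9, 46, 92, 102]
  MvoII (GGATCCA, off=0): starts [19, 29, 38, 61, 78, 112, 127, 136, 148, 159] → cuts [19, 29, 38, 61, 78, 112, 127, 136, 148, 159]

All cut coordinates (distinct, sorted): [1, 9, 19, 29, 38, 46, 61, 78, 92, 102, 112, 127, 136, 148, 159]

Fragment lengths:
  [0,1): 1 bp
  [1,9): 8 bp
  [9,19): 10 bp
  [19,29): 10 bp
  [29,38): 9 bp
  [38,46): 8 bp
  [46,61): 15 bp
  [61,78): 17 bp
  [78,92): 14 bp
  [92,102): 10 bp
  [102,112): 10 bp
  [112,127): 15 bp
  [127,136): 9 bp
  [136,148): 12 bp
  [148,159): 11 bp
  [159,168): 9 bp

[1,8,8,9,9,9,10,10,10,10,11,12,14,15,15,17]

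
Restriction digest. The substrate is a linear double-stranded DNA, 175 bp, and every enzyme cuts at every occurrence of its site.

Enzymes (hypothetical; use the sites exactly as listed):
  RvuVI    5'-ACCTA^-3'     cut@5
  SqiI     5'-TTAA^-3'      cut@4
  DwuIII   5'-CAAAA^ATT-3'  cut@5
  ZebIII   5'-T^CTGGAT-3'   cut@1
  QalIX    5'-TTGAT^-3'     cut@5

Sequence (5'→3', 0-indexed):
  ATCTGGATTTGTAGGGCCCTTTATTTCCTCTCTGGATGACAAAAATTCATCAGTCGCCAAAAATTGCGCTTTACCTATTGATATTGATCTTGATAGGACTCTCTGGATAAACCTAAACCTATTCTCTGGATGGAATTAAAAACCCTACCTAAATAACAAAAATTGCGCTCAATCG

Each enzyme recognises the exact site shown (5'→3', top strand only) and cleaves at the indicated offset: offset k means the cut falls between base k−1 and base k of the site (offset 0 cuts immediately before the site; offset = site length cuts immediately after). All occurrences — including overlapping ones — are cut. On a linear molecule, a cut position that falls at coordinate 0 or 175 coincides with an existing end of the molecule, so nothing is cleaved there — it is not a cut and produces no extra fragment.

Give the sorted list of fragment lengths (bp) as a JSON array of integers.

[2,4,5,6,6,6,8,10,12,13,13,14,14,15,18,29]

Scan for sites:
  RvuVI (ACCTA, off=5): starts [72, 110, 116, 146] → cuts [77, 115, 121, 151]
  SqiI (TTAA, off=4): starts [135] → cuts [139]
  DwuIII (CAAAAATT, off=5): starts [39, 57, 156] → cuts [44, 62, 161]
  ZebIII (TCTGGAT, off=1): starts [1, 30, 101, 124] → cuts [2, 31, 102, 125]
  QalIX (TTGAT, off=5): starts [77, 83, 89] → cuts [82, 88, 94]

All cut coordinates (distinct, sorted): [2, 31, 44, 62, 77, 82, 88, 94, 102, 115, 121, 125, 139, 151, 161]

Fragment lengths:
  [0,2): 2 bp
  [2,31): 29 bp
  [31,44): 13 bp
  [44,62): 18 bp
  [62,77): 15 bp
  [77,82): 5 bp
  [82,88): 6 bp
  [88,94): 6 bp
  [94,102): 8 bp
  [102,115): 13 bp
  [115,121): 6 bp
  [121,125): 4 bp
  [125,139): 14 bp
  [139,151): 12 bp
  [151,161): 10 bp
  [161,175): 14 bp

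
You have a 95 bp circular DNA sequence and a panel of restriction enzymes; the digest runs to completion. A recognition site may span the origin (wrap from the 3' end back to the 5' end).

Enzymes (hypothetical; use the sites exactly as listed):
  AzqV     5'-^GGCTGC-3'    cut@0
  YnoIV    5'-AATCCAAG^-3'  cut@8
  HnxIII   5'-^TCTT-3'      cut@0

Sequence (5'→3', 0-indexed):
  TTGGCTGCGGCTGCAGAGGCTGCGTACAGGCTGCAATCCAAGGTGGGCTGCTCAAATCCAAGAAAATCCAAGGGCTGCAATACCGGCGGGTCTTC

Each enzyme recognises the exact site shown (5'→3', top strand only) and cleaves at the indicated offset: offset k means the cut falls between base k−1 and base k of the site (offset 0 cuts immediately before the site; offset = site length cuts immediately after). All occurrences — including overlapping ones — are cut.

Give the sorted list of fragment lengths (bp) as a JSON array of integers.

Site scan:
  AzqV GGCTGC/0: at [2, 8, 17, 28, 45, 72] ⇒ [2, 8, 17, 28, 45, 72]
  YnoIV AATCCAAG/8: at [34, 54, 64] ⇒ [42, 62, 72]
  HnxIII TCTT/0: at [90, 93] ⇒ [90, 93]

All cut coordinates (distinct, sorted): [2, 8, 17, 28, 42, 45, 62, 72, 90, 93]

Fragment lengths:
  2→8: 6 bp
  8→17: 9 bp
  17→28: 11 bp
  28→42: 14 bp
  42→45: 3 bp
  45→62: 17 bp
  62→72: 10 bp
  72→90: 18 bp
  90→93: 3 bp
  93→2 (wrap): 95-93+2 = 4 bp

[3,3,4,6,9,10,11,14,17,18]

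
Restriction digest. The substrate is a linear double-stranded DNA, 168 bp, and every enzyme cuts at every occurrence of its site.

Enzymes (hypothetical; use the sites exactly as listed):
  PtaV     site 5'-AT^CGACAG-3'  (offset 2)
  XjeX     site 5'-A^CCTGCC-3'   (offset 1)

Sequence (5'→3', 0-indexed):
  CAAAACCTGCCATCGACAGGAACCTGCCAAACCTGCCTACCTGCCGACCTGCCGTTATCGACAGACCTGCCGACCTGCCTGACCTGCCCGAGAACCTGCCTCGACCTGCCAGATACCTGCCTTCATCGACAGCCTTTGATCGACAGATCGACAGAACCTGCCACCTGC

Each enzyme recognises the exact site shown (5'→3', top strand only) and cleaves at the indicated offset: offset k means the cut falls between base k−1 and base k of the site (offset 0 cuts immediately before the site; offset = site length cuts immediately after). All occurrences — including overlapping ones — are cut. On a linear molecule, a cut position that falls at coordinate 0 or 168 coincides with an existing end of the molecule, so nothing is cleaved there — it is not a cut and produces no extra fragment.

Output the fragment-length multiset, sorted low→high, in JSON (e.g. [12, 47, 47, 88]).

[5,7,8,8,8,8,8,8,9,9,9,10,11,11,11,12,12,14]

Per-enzyme occurrences:
  PtaV (ATCGACAG, off=2): starts [11, 56, 124, 138, 146] → cuts [13, 58, 126, 140, 148]
  XjeX (ACCTGCC, off=1): starts [4, 21, 30, 38, 46, 64, 72, 81, 93, 103, 114, 155] → cuts [5, 22, 31, 39, 47, 65, 73, 82, 94, 104, 115, 156]

All cut coordinates (distinct, sorted): [5, 13, 22, 31, 39, 47, 58, 65, 73, 82, 94, 104, 115, 126, 140, 148, 156]

Fragment lengths:
  [0,5): 5 bp
  [5,13): 8 bp
  [13,22): 9 bp
  [22,31): 9 bp
  [31,39): 8 bp
  [39,47): 8 bp
  [47,58): 11 bp
  [58,65): 7 bp
  [65,73): 8 bp
  [73,82): 9 bp
  [82,94): 12 bp
  [94,104): 10 bp
  [104,115): 11 bp
  [115,126): 11 bp
  [126,140): 14 bp
  [140,148): 8 bp
  [148,156): 8 bp
  [156,168): 12 bp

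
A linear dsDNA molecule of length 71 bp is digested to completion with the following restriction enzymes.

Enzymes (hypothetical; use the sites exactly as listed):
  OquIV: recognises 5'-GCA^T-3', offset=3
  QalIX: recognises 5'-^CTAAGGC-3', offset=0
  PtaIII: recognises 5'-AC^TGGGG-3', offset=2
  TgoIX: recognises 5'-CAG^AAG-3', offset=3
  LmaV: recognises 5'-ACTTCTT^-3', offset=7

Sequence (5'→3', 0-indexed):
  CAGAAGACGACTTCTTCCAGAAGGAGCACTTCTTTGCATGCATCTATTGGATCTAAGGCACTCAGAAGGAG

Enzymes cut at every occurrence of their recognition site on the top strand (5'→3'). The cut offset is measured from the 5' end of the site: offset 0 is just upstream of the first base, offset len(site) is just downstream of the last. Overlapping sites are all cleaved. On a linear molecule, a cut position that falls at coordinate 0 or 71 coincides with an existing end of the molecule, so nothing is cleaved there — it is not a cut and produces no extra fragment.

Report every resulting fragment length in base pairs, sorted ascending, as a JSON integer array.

[3,4,4,4,6,10,13,13,14]

Scan for sites:
  OquIV (GCAT, off=3): starts [35, 39] → cuts [38, 42]
  QalIX (CTAAGGC, off=0): starts [52] → cuts [52]
  PtaIII (ACTGGGG, off=2): no sites
  TgoIX (CAGAAG, off=3): starts [0, 17, 62] → cuts [3, 20, 65]
  LmaV (ACTTCTT, off=7): starts [9, 27] → cuts [16, 34]

All cut coordinates (distinct, sorted): [3, 16, 20, 34, 38, 42, 52, 65]

Fragment lengths:
  [0,3): 3 bp
  [3,16): 13 bp
  [16,20): 4 bp
  [20,34): 14 bp
  [34,38): 4 bp
  [38,42): 4 bp
  [42,52): 10 bp
  [52,65): 13 bp
  [65,71): 6 bp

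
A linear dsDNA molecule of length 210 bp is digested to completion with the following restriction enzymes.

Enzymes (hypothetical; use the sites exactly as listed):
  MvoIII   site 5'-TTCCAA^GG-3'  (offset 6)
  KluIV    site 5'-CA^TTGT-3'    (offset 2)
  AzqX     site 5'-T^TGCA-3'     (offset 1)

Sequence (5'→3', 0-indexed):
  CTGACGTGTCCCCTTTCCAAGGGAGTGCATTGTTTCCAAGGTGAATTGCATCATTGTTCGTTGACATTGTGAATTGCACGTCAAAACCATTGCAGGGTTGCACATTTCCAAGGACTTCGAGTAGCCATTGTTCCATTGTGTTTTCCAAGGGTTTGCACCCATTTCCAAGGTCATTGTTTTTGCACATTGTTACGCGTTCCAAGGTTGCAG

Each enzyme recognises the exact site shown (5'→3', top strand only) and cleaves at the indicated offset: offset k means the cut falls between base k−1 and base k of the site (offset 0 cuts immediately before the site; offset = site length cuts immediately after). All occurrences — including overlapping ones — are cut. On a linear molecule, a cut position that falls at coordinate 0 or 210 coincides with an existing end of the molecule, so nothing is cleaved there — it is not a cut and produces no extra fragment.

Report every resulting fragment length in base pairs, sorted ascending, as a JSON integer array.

Scan for sites:
  MvoIII TTCCAAGG/6: at [14, 33, 105, 142, 162, 196] ⇒ [20, 39, 111, 148, 168, 202]
  KluIV CATTGT/2: at [27, 51, 64, 125, 133, 171, 184] ⇒ [29, 53, 66, 127, 135, 173, 186]
  AzqX TTGCA/1: at [45, 73, 89, 97, 152, 179, 204] ⇒ [46, 74, 90, 98, 153, 180, 205]

Pooled cuts: [20, 29, 39, 46, 53, 66, 74, 90, 98, 111, 127, 135, 148, 153, 168, 173, 180, 186, 202, 205]

Fragment lengths:
  [0,20): 20 bp
  [20,29): 9 bp
  [29,39): 10 bp
  [39,46): 7 bp
  [46,53): 7 bp
  [53,66): 13 bp
  [66,74): 8 bp
  [74,90): 16 bp
  [90,98): 8 bp
  [98,111): 13 bp
  [111,127): 16 bp
  [127,135): 8 bp
  [135,148): 13 bp
  [148,153): 5 bp
  [153,168): 15 bp
  [168,173): 5 bp
  [173,180): 7 bp
  [180,186): 6 bp
  [186,202): 16 bp
  [202,205): 3 bp
  [205,210): 5 bp

[3,5,5,5,6,7,7,7,8,8,8,9,10,13,13,13,15,16,16,16,20]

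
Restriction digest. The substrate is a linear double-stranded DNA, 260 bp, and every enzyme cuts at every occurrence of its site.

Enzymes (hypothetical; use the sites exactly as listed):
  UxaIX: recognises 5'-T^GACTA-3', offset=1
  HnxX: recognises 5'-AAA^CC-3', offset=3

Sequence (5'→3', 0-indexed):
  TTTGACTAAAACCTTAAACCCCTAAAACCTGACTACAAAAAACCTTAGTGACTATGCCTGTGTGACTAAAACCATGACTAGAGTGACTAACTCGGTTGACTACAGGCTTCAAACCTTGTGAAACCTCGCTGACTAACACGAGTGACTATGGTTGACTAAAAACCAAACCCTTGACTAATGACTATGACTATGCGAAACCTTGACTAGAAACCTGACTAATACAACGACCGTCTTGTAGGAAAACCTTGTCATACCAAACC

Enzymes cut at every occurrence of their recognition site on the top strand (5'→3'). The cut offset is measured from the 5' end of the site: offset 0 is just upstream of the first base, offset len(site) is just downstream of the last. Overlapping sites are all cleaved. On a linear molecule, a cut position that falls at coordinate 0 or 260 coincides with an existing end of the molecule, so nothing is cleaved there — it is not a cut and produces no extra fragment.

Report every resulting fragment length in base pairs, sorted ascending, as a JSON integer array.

Scan for sites:
  UxaIX TGACTA/1: at [2, 29, 48, 62, 74, 83, 96, 129, 142, 152, 171, 178, 184, 200, 212] ⇒ [3, 30, 49, 63, 75, 84, 97, 130, 143, 153, 172, 179, 185, 201, 213]
  HnxX AAACC/3: at [8, 15, 24, 39, 68, 110, 120, 159, 164, 194, 207, 240, 255] ⇒ [11, 18, 27, 42, 71, 113, 123, 162, 167, 197, 210, 243, 258]

Pooled cuts: [3, 11, 18, 27, 30, 42, 49, 63, 71, 75, 84, 97, 113, 123, 130, 143, 153, 162, 167, 172, 179, 185, 197, 201, 210, 213, 243, 258]

Fragments:
  [0,3): 3 bp
  [3,11): 8 bp
  [11,18): 7 bp
  [18,27): 9 bp
  [27,30): 3 bp
  [30,42): 12 bp
  [42,49): 7 bp
  [49,63): 14 bp
  [63,71): 8 bp
  [71,75): 4 bp
  [75,84): 9 bp
  [84,97): 13 bp
  [97,113): 16 bp
  [113,123): 10 bp
  [123,130): 7 bp
  [130,143): 13 bp
  [143,153): 10 bp
  [153,162): 9 bp
  [162,167): 5 bp
  [167,172): 5 bp
  [172,179): 7 bp
  [179,185): 6 bp
  [185,197): 12 bp
  [197,201): 4 bp
  [201,210): 9 bp
  [210,213): 3 bp
  [213,243): 30 bp
  [243,258): 15 bp
  [258,260): 2 bp

[2,3,3,3,4,4,5,5,6,7,7,7,7,8,8,9,9,9,9,10,10,12,12,13,13,14,15,16,30]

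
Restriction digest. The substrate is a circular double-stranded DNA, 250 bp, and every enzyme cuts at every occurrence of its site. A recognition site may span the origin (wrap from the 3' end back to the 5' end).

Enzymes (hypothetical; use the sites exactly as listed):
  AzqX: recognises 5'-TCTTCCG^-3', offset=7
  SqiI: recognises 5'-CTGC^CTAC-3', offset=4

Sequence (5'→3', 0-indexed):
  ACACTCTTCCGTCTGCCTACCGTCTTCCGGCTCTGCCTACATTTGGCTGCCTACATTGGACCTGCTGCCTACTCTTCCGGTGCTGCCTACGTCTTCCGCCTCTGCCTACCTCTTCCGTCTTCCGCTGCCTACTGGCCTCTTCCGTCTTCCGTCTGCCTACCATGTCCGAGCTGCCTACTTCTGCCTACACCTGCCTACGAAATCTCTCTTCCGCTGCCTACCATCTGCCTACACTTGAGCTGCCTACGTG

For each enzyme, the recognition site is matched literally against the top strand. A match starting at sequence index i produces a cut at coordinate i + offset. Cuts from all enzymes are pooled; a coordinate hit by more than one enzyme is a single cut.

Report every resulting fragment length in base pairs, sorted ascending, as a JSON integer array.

Per-enzyme occurrences:
  AzqX (TCTTCCG, off=7): starts [4, 22, 72, 91, 110, 117, 137, 144, 206] → cuts [11, 29, 79, 98, 117, 124, 144, 151, 213]
  SqiI (CTGCCTAC, off=4): starts [12, 32, 46, 64, 82, 101, 124, 152, 170, 180, 190, 213, 224, 239] → cuts [16, 36, 50, 68, 86, 105, 128, 156, 174, 184, 194, 217, 228, 243]

Pooled cuts: [11, 16, 29, 36, 50, 68, 79, 86, 98, 105, 117, 124, 128, 144, 151, 156, 174, 184, 194, 213, 217, 228, 243]

Fragment lengths:
  11→16: 5 bp
  16→29: 13 bp
  29→36: 7 bp
  36→50: 14 bp
  50→68: 18 bp
  68→79: 11 bp
  79→86: 7 bp
  86→98: 12 bp
  98→105: 7 bp
  105→117: 12 bp
  117→124: 7 bp
  124→128: 4 bp
  128→144: 16 bp
  144→151: 7 bp
  151→156: 5 bp
  156→174: 18 bp
  174→184: 10 bp
  184→194: 10 bp
  194→213: 19 bp
  213→217: 4 bp
  217→228: 11 bp
  228→243: 15 bp
  243→11 (wrap): 250-243+11 = 18 bp

[4,4,5,5,7,7,7,7,7,10,10,11,11,12,12,13,14,15,16,18,18,18,19]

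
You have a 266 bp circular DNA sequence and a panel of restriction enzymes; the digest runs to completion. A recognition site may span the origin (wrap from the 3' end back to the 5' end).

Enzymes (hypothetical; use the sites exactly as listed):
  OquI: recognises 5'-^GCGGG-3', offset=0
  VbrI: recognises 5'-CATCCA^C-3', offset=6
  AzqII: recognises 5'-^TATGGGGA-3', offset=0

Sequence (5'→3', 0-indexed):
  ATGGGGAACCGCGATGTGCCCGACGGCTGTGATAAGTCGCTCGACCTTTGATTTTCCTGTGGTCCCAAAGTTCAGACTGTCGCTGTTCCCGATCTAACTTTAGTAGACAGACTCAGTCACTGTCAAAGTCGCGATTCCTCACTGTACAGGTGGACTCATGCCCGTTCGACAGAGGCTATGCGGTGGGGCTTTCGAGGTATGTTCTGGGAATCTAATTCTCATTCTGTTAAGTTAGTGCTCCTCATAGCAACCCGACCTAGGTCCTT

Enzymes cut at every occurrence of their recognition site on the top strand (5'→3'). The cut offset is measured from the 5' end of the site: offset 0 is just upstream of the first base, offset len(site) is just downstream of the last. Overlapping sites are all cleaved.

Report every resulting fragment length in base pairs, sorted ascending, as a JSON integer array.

Site scan:
  OquI (GCGGG, off=0): no sites
  VbrI (CATCCAC, off=6): no sites
  AzqII TATGGGGA/0: at [265] ⇒ [265]

All cut coordinates (distinct, sorted): [265]

Fragment lengths:
  265→265 (wrap): 266-265+265 = 266 bp

[266]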